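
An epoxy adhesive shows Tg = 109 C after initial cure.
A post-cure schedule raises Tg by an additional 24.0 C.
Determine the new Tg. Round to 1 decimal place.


New Tg = 109 + 24.0
= 133.0 C

133.0


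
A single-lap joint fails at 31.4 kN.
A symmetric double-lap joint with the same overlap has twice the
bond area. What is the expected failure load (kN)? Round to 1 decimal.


Double-lap load = 2 * 31.4 = 62.8 kN

62.8


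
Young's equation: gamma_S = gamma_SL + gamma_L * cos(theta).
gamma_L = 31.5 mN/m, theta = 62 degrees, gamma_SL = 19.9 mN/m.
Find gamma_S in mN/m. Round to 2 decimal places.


cos(62 deg) = 0.469472
gamma_S = 19.9 + 31.5 * 0.469472
= 34.69 mN/m

34.69


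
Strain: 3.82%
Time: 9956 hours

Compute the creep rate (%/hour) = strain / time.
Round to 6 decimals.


Creep rate = 3.82 / 9956
= 0.000384 %/h

0.000384


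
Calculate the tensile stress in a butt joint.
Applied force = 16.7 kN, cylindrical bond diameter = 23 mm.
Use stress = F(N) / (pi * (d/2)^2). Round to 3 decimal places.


A = pi * 11.5^2 = 415.4756 mm^2
sigma = 16700.0 / 415.4756 = 40.195 MPa

40.195


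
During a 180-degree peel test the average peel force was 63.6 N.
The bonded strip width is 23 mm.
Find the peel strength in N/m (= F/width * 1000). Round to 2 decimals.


Peel strength = F/width * 1000
= 63.6 / 23 * 1000
= 2765.22 N/m

2765.22


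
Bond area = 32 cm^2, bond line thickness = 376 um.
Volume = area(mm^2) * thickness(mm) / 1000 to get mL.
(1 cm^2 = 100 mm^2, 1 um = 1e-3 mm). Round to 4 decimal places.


area_mm2 = 32 * 100 = 3200
blt_mm = 376 * 1e-3 = 0.376
vol_mm3 = 3200 * 0.376 = 1203.2
vol_mL = 1203.2 / 1000 = 1.2032 mL

1.2032


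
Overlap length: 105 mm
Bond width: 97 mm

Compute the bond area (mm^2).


Bond area = 105 * 97 = 10185 mm^2

10185


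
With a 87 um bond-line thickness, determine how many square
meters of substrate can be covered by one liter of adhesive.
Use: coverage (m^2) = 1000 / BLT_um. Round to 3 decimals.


Coverage = 1000 / 87 = 11.494 m^2

11.494


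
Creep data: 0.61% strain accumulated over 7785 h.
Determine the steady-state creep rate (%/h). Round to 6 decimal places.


Rate = 0.61 / 7785 = 0.000078 %/h

0.000078


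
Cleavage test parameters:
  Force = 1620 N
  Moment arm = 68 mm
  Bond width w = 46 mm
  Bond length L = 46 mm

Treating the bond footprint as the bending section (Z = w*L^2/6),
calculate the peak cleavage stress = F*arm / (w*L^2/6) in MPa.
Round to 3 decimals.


M = 1620 * 68 = 110160 N*mm
Z = 46 * 46^2 / 6 = 97336 / 6 mm^3
sigma = M / Z = 6 * 110160 / 97336 = 660960 / 97336
= 6.790 MPa

6.790


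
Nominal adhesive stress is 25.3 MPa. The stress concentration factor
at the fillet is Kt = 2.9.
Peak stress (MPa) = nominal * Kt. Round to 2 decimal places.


Peak = 25.3 * 2.9 = 73.37 MPa

73.37


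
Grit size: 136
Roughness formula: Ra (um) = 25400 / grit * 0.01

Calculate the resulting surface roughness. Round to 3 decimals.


Ra = 25400 / 136 * 0.01
= 1.868 um

1.868


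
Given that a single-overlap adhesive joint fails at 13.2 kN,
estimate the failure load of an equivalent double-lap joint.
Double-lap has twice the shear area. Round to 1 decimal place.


Double-lap factor = 2
Expected load = 13.2 * 2 = 26.4 kN

26.4


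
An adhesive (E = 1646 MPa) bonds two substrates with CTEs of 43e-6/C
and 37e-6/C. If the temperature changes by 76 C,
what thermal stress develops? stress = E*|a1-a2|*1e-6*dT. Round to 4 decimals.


Stress = 1646 * |43 - 37| * 1e-6 * 76
= 0.7506 MPa

0.7506


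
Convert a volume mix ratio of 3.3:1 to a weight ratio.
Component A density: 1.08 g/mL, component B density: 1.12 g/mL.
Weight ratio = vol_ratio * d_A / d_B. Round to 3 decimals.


= 3.3 * 1.08 / 1.12 = 3.182

3.182


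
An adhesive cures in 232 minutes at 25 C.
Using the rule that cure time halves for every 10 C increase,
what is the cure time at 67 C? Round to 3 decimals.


Factor = 2^((67 - 25) / 10) = 18.3792
Cure time = 232 / 18.3792
= 12.623 minutes

12.623


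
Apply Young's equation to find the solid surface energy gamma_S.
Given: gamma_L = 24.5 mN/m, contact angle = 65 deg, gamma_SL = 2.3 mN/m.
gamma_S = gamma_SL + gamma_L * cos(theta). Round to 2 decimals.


theta_rad = 65 * pi/180 = 1.134464
gamma_S = 2.3 + 24.5 * cos(1.134464)
= 12.65 mN/m

12.65


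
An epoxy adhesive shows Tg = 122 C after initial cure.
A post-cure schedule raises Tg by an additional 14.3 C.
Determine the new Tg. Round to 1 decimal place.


New Tg = 122 + 14.3
= 136.3 C

136.3


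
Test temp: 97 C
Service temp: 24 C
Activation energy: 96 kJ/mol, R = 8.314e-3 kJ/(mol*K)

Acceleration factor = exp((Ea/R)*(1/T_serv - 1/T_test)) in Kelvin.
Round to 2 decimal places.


AF = exp((96/0.008314)*(1/297.15 - 1/370.15))
= 2129.33

2129.33


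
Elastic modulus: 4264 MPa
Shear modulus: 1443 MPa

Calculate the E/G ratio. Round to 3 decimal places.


E / G = 4264 / 1443 = 2.955

2.955


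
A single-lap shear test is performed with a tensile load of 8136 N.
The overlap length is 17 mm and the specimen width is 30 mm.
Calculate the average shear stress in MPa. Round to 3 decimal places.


Shear stress = F / (overlap * width)
= 8136 / (17 * 30)
= 8136 / 510
= 15.953 MPa

15.953


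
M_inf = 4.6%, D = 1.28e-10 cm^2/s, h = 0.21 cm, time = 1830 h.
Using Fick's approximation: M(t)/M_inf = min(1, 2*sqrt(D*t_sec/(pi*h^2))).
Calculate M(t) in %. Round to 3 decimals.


t = 6588000 s
ratio = min(1, 2*sqrt(1.28e-10*6588000/(pi*0.0441)))
= 0.156033
M(t) = 4.6 * 0.156033 = 0.718%

0.718


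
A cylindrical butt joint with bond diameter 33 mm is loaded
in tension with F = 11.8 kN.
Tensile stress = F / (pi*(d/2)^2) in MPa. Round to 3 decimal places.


Area = pi * (33/2)^2 = 855.2986 mm^2
Stress = 11.8*1000 / 855.2986
= 13.796 MPa

13.796


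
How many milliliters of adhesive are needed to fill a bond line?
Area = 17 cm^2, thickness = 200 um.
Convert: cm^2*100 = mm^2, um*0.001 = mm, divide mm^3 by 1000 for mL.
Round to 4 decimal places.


= (17 * 100) * (200 * 0.001) / 1000
= 0.3400 mL

0.3400


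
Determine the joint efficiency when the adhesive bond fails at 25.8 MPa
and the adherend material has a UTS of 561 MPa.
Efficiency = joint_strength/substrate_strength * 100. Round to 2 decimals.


Joint efficiency = 25.8 / 561 * 100
= 4.60%

4.60


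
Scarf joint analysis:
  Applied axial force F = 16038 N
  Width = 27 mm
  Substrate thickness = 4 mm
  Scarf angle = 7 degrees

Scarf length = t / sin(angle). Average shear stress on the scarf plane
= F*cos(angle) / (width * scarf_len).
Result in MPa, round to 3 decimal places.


Scarf length = 4 / sin(7 deg) = 32.8220 mm
cos(7 deg) = 0.992546
Shear = 16038 * 0.992546 / (27 * 32.8220)
= 17.963 MPa

17.963


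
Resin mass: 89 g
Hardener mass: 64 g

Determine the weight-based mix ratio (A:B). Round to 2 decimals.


Ratio = 89 / 64 = 1.39

1.39


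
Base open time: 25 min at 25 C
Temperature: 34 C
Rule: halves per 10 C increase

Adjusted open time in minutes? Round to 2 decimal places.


Acceleration = 2^((34-25)/10) = 1.8661
Open time = 25 / 1.8661 = 13.40 min

13.40


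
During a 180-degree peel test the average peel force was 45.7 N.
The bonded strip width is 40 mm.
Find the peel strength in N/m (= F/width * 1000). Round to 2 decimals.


Peel strength = F/width * 1000
= 45.7 / 40 * 1000
= 1142.50 N/m

1142.50


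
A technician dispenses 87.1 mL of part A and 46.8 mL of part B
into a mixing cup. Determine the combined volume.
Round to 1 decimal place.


Combined volume = 87.1 + 46.8
= 133.9 mL

133.9


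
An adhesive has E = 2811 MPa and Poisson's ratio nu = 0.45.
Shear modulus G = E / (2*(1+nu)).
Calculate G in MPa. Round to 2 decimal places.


G = 2811 / (2*(1+0.45))
= 2811 / 2.90
= 969.31 MPa

969.31


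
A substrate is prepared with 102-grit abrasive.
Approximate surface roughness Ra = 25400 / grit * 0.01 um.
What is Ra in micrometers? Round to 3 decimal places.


Ra = 25400 / 102 * 0.01 = 2.490 um

2.490


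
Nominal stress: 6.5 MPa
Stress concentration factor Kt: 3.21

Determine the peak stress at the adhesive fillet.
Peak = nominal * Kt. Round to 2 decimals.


Peak stress = 6.5 * 3.21
= 20.87 MPa

20.87


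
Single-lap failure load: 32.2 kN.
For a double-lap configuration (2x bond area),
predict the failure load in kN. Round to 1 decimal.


Failure load = 32.2 * 2 = 64.4 kN

64.4


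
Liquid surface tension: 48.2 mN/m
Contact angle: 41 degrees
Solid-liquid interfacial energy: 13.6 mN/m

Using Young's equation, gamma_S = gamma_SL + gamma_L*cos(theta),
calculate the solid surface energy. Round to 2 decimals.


gamma_S = 13.6 + 48.2 * cos(41)
= 49.98 mN/m

49.98


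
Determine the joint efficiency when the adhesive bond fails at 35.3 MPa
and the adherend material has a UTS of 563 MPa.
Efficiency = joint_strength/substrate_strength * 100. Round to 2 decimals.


Joint efficiency = 35.3 / 563 * 100
= 6.27%

6.27


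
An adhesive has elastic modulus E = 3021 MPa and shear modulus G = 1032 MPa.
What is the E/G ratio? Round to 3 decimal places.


E/G = 3021 / 1032 = 2.927

2.927


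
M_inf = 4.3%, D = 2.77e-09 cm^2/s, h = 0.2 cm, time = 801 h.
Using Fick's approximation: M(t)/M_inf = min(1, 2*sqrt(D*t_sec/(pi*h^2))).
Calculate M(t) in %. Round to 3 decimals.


t = 2883600 s
ratio = min(1, 2*sqrt(2.77e-09*2883600/(pi*0.0400)))
= 0.504234
M(t) = 4.3 * 0.504234 = 2.168%

2.168


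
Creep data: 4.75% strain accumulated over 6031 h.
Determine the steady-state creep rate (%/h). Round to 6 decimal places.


Rate = 4.75 / 6031 = 0.000788 %/h

0.000788


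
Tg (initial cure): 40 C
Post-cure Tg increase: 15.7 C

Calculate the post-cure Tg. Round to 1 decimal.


Post-cure Tg = 40 + 15.7 = 55.7 C

55.7


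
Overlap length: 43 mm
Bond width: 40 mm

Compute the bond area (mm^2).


Bond area = 43 * 40 = 1720 mm^2

1720


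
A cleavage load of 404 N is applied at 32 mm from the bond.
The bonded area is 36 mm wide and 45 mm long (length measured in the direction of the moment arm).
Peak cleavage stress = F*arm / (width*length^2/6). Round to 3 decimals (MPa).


Moment = 404 * 32 = 12928 N*mm
Section modulus = 36 * 2025 / 6 = 72900 / 6 mm^3
Stress = 12928 / (72900 / 6) = 77568 / 72900
= 1.064 MPa

1.064


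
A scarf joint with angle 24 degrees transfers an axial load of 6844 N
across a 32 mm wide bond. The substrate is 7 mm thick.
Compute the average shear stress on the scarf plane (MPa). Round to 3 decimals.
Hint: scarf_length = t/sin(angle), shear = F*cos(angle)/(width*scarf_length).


scarf_length = 7 / sin(24 deg) = 17.2102 mm
cos(24 deg) = 0.913545
shear stress = 6844 * 0.913545 / (32 * 17.2102)
= 11.353 MPa

11.353


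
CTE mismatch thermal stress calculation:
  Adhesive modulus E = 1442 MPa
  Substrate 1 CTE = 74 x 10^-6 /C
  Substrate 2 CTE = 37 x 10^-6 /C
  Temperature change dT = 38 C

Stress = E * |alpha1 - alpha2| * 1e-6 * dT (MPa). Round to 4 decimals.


delta_alpha = |74 - 37| = 37 x 10^-6/C
Stress = 1442 * 37e-6 * 38
= 2.0275 MPa

2.0275


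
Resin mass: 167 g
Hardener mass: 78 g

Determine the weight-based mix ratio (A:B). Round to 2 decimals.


Ratio = 167 / 78 = 2.14

2.14


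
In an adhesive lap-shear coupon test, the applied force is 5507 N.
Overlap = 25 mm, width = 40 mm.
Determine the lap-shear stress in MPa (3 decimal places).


stress = F / (overlap * width)
= 5507 / (25 * 40)
= 5.507 MPa

5.507


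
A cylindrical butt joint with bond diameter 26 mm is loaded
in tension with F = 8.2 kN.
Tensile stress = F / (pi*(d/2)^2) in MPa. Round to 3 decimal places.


Area = pi * (26/2)^2 = 530.9292 mm^2
Stress = 8.2*1000 / 530.9292
= 15.445 MPa

15.445


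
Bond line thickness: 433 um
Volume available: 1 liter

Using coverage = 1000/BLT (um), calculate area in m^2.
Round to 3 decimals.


1 L = 1e6 mm^3, thickness = 433 um = 0.433 mm
Area = 1e6 / 0.433 mm^2 = (1e6 / 0.433) / 1e6 m^2 = 1000 / 433 m^2
= 2.309 m^2

2.309


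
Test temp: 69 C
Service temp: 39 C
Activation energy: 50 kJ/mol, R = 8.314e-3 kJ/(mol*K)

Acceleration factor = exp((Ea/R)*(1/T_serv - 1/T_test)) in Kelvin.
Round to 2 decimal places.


AF = exp((50/0.008314)*(1/312.15 - 1/342.15))
= 5.42

5.42


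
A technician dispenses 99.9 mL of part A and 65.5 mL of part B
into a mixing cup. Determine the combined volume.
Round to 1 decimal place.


Combined volume = 99.9 + 65.5
= 165.4 mL

165.4


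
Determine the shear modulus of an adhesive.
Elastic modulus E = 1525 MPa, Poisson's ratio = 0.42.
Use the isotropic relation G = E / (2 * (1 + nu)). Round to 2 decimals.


G = 1525 / (2*(1+0.42)) = 1525 / 2.84
= 536.97 MPa

536.97


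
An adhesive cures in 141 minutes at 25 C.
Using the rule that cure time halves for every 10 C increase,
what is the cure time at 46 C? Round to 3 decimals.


Factor = 2^((46 - 25) / 10) = 4.2871
Cure time = 141 / 4.2871
= 32.889 minutes

32.889


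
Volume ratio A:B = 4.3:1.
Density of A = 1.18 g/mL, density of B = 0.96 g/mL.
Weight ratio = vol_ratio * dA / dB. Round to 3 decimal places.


Wt ratio = 4.3 * 1.18 / 0.96
= 5.285

5.285


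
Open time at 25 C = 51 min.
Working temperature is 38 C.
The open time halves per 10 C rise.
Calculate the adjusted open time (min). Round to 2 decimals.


factor = 2^((38 - 25) / 10) = 2.4623
ot = 51 / 2.4623 = 20.71 min

20.71


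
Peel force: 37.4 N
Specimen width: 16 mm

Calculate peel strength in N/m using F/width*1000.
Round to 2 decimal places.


Peel strength = 37.4 / 16 * 1000 = 2337.50 N/m

2337.50


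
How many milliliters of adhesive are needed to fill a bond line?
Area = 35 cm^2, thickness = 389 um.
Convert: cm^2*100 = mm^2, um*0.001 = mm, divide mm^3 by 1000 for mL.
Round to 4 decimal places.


= (35 * 100) * (389 * 0.001) / 1000
= 1.3615 mL

1.3615


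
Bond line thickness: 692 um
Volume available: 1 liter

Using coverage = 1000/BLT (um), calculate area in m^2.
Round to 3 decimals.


1 L = 1e6 mm^3, thickness = 692 um = 0.692 mm
Area = 1e6 / 0.692 mm^2 = (1e6 / 0.692) / 1e6 m^2 = 1000 / 692 m^2
= 1.445 m^2

1.445


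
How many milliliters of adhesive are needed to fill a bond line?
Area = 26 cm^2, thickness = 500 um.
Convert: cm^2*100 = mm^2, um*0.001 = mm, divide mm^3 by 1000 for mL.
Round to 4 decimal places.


= (26 * 100) * (500 * 0.001) / 1000
= 1.3000 mL

1.3000


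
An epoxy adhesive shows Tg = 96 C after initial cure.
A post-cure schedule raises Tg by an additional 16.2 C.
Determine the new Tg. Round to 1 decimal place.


New Tg = 96 + 16.2
= 112.2 C

112.2


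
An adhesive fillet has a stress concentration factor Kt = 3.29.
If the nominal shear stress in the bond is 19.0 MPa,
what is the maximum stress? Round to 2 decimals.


Max stress = 19.0 * 3.29 = 62.51 MPa

62.51


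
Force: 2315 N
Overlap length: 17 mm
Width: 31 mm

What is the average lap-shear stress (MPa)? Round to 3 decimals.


Average shear stress = F / (overlap * width)
= 2315 / (17 * 31)
= 4.393 MPa

4.393


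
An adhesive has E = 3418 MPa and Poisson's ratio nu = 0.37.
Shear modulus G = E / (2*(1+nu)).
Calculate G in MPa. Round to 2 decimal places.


G = 3418 / (2*(1+0.37))
= 3418 / 2.74
= 1247.45 MPa

1247.45


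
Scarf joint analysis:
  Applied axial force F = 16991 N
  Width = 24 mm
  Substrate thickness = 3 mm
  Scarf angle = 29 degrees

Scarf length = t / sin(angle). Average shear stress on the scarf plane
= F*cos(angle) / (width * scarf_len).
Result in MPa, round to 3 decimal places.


Scarf length = 3 / sin(29 deg) = 6.1880 mm
cos(29 deg) = 0.874620
Shear = 16991 * 0.874620 / (24 * 6.1880)
= 100.064 MPa

100.064


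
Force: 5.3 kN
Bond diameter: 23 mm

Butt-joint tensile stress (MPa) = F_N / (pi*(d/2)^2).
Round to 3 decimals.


F_N = 5.3 * 1000 = 5300.0 N
A = pi*(11.5)^2 = 415.4756 mm^2
stress = 5300.0 / 415.4756 = 12.756 MPa

12.756


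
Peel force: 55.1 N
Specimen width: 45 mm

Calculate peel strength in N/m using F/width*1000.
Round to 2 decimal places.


Peel strength = 55.1 / 45 * 1000 = 1224.44 N/m

1224.44


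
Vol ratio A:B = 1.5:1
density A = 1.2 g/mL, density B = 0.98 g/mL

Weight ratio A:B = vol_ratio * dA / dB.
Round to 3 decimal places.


Weight ratio = 1.5 * 1.2 / 0.98
= 1.837

1.837


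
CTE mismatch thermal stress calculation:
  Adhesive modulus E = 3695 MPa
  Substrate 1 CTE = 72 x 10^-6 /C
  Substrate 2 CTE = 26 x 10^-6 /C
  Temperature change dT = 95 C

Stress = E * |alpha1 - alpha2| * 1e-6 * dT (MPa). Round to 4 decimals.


delta_alpha = |72 - 26| = 46 x 10^-6/C
Stress = 3695 * 46e-6 * 95
= 16.1472 MPa

16.1472


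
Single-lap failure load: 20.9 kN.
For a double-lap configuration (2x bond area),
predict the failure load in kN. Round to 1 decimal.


Failure load = 20.9 * 2 = 41.8 kN

41.8


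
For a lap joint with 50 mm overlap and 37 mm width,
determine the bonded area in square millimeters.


Area = 50 * 37 = 1850 mm^2

1850


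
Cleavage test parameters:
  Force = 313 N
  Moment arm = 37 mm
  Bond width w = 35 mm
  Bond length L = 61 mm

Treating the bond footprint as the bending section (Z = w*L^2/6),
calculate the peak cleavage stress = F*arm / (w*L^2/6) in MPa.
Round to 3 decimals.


M = 313 * 37 = 11581 N*mm
Z = 35 * 61^2 / 6 = 130235 / 6 mm^3
sigma = M / Z = 6 * 11581 / 130235 = 69486 / 130235
= 0.534 MPa

0.534


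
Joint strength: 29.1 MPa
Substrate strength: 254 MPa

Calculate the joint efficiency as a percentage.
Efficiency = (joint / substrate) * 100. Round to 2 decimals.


Efficiency = (29.1 / 254) * 100 = 11.46%

11.46


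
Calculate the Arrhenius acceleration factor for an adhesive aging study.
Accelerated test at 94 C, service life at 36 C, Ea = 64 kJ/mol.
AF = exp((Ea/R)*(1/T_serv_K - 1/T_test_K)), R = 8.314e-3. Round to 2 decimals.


T_test = 367.15 K, T_serv = 309.15 K
Ea/R = 64 / 0.008314 = 7697.86
AF = exp(7697.86 * (1/309.15 - 1/367.15))
= 51.09

51.09


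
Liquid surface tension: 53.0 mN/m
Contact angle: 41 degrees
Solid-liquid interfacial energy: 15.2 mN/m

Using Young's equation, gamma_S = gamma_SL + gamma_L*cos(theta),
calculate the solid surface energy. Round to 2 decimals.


gamma_S = 15.2 + 53.0 * cos(41)
= 55.20 mN/m

55.20


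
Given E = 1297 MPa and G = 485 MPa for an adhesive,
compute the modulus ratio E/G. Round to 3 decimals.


E/G ratio = 1297 / 485 = 2.674

2.674


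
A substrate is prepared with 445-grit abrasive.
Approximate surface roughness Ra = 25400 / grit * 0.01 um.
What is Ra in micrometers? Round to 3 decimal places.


Ra = 25400 / 445 * 0.01 = 0.571 um

0.571


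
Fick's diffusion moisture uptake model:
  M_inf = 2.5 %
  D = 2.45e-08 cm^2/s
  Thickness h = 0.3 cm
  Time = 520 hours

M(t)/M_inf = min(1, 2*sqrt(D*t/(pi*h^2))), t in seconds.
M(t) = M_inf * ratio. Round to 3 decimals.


t_sec = 520 * 3600 = 1872000
ratio = 2*sqrt(2.45e-08*1872000/(pi*0.3^2))
= min(1, 0.805508)
= 0.805508
M(t) = 2.5 * 0.805508 = 2.014 %

2.014


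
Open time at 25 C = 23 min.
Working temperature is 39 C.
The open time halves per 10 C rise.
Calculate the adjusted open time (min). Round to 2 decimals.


factor = 2^((39 - 25) / 10) = 2.6390
ot = 23 / 2.6390 = 8.72 min

8.72


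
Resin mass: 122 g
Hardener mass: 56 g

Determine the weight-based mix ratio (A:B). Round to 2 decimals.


Ratio = 122 / 56 = 2.18

2.18


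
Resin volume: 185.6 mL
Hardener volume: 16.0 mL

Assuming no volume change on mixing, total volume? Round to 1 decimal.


V_total = 185.6 + 16.0 = 201.6 mL

201.6


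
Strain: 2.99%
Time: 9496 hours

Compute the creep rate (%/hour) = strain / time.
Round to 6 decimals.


Creep rate = 2.99 / 9496
= 0.000315 %/h

0.000315


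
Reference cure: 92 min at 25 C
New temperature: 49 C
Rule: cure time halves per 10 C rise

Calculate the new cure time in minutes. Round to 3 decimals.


factor = 2^((49-25)/10) = 5.2780
t_new = 92 / 5.2780 = 17.431 min

17.431


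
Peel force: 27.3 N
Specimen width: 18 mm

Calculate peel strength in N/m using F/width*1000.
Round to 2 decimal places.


Peel strength = 27.3 / 18 * 1000 = 1516.67 N/m

1516.67


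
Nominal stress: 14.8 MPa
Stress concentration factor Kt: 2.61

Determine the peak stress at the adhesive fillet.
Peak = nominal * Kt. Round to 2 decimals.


Peak stress = 14.8 * 2.61
= 38.63 MPa

38.63


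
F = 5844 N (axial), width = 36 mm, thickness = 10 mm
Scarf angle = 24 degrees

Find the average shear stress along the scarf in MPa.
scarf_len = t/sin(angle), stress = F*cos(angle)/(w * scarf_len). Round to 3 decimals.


scarf_len = 10/sin(24 deg) = 24.5859
cos(24 deg) = 0.913545
stress = 5844*0.913545/(36*24.5859) = 6.032 MPa

6.032


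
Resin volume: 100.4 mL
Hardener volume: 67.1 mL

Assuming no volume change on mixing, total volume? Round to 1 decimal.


V_total = 100.4 + 67.1 = 167.5 mL

167.5


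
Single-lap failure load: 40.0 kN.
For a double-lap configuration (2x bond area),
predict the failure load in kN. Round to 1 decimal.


Failure load = 40.0 * 2 = 80.0 kN

80.0


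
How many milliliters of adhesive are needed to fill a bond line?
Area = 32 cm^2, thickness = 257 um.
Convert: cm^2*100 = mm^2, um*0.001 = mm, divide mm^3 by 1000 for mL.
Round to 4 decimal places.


= (32 * 100) * (257 * 0.001) / 1000
= 0.8224 mL

0.8224


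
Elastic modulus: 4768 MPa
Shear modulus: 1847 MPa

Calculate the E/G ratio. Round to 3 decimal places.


E / G = 4768 / 1847 = 2.581

2.581


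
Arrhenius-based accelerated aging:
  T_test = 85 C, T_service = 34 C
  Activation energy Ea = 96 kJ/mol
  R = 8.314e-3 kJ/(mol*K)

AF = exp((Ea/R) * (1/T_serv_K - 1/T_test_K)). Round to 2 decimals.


T_test_K = 358.15, T_serv_K = 307.15
AF = exp((96/8.314e-3) * (1/307.15 - 1/358.15))
= 211.29

211.29


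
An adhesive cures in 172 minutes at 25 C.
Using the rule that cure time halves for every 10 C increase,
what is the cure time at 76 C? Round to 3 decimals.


Factor = 2^((76 - 25) / 10) = 34.2968
Cure time = 172 / 34.2968
= 5.015 minutes

5.015


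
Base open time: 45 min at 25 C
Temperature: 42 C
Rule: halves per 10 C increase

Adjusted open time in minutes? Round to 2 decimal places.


Acceleration = 2^((42-25)/10) = 3.2490
Open time = 45 / 3.2490 = 13.85 min

13.85


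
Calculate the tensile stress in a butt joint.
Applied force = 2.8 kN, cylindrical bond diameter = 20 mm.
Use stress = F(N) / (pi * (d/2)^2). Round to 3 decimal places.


A = pi * 10.0^2 = 314.1593 mm^2
sigma = 2800.0 / 314.1593 = 8.913 MPa

8.913


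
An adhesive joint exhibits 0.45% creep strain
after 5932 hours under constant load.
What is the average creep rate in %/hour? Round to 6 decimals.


Creep rate = strain / time
= 0.45 / 5932
= 0.000076 %/h

0.000076


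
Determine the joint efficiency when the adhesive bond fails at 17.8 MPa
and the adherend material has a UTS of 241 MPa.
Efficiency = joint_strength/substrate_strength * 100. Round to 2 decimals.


Joint efficiency = 17.8 / 241 * 100
= 7.39%

7.39


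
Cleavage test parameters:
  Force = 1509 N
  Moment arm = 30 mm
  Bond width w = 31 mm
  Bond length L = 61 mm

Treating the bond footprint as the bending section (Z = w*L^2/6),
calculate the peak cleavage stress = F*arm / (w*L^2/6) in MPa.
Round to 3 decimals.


M = 1509 * 30 = 45270 N*mm
Z = 31 * 61^2 / 6 = 115351 / 6 mm^3
sigma = M / Z = 6 * 45270 / 115351 = 271620 / 115351
= 2.355 MPa

2.355


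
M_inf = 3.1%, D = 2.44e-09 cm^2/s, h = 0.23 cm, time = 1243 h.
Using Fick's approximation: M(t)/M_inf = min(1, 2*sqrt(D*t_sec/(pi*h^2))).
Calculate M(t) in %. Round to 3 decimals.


t = 4474800 s
ratio = min(1, 2*sqrt(2.44e-09*4474800/(pi*0.0529)))
= 0.512636
M(t) = 3.1 * 0.512636 = 1.589%

1.589


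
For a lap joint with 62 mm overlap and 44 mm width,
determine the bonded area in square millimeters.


Area = 62 * 44 = 2728 mm^2

2728


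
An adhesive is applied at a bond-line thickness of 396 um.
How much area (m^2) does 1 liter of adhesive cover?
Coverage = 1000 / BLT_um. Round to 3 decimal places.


Coverage = 1000 / 396 = 2.525 m^2

2.525


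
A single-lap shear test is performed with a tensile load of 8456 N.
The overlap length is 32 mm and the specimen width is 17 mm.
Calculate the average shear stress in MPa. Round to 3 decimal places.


Shear stress = F / (overlap * width)
= 8456 / (32 * 17)
= 8456 / 544
= 15.544 MPa

15.544


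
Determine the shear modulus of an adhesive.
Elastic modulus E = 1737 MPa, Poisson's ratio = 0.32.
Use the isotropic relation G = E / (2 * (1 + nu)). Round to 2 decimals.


G = 1737 / (2*(1+0.32)) = 1737 / 2.64
= 657.95 MPa

657.95


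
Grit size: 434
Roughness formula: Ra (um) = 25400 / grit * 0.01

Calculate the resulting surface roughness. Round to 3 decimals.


Ra = 25400 / 434 * 0.01
= 0.585 um

0.585


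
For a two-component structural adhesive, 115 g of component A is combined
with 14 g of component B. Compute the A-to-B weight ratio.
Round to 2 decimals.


Weight ratio A:B = 115 / 14
= 8.21

8.21


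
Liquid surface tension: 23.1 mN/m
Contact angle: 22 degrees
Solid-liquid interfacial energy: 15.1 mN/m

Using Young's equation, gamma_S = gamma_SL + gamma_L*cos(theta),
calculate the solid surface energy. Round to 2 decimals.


gamma_S = 15.1 + 23.1 * cos(22)
= 36.52 mN/m

36.52


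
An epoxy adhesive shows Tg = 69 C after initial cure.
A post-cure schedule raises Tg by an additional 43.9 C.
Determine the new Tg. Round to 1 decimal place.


New Tg = 69 + 43.9
= 112.9 C

112.9


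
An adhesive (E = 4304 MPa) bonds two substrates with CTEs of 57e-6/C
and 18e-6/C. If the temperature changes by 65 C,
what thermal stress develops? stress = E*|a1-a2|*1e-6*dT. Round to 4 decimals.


Stress = 4304 * |57 - 18| * 1e-6 * 65
= 10.9106 MPa

10.9106


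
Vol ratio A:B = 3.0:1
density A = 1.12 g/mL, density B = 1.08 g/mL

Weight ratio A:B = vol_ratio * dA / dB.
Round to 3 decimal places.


Weight ratio = 3.0 * 1.12 / 1.08
= 3.111

3.111


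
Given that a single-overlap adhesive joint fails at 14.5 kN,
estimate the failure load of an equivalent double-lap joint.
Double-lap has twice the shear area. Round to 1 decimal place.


Double-lap factor = 2
Expected load = 14.5 * 2 = 29.0 kN

29.0


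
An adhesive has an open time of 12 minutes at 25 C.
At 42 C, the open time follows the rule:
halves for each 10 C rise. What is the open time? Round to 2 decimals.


Factor = 2^((42-25)/10) = 3.2490
Open time = 12 / 3.2490 = 3.69 min

3.69


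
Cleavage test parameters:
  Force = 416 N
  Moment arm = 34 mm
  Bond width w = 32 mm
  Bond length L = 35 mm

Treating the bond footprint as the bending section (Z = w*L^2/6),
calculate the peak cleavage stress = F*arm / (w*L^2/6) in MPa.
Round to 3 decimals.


M = 416 * 34 = 14144 N*mm
Z = 32 * 35^2 / 6 = 39200 / 6 mm^3
sigma = M / Z = 6 * 14144 / 39200 = 84864 / 39200
= 2.165 MPa

2.165


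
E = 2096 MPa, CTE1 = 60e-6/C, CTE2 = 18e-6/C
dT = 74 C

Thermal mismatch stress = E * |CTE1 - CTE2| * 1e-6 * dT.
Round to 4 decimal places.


= 2096 * 42e-6 * 74
= 6.5144 MPa

6.5144


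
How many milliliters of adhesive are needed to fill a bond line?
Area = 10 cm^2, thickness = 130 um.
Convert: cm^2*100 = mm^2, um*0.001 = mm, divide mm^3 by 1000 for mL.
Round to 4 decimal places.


= (10 * 100) * (130 * 0.001) / 1000
= 0.1300 mL

0.1300


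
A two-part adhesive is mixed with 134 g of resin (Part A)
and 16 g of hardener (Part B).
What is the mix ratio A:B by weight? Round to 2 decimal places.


Mix ratio = mass_A / mass_B
= 134 / 16
= 8.38

8.38


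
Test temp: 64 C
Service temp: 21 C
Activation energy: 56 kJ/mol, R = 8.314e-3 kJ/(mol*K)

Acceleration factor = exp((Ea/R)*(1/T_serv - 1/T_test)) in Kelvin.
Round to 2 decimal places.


AF = exp((56/0.008314)*(1/294.15 - 1/337.15))
= 18.55

18.55


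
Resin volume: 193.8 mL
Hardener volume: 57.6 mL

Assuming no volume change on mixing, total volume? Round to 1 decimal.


V_total = 193.8 + 57.6 = 251.4 mL

251.4


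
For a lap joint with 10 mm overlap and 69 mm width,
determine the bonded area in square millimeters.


Area = 10 * 69 = 690 mm^2

690


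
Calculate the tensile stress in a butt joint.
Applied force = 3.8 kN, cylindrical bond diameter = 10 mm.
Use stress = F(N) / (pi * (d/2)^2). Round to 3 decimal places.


A = pi * 5.0^2 = 78.5398 mm^2
sigma = 3800.0 / 78.5398 = 48.383 MPa

48.383


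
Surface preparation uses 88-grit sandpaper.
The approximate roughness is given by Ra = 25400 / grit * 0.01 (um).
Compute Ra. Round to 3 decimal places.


Ra = 25400 / 88 * 0.01
= 254 / 88
= 2.886 um

2.886


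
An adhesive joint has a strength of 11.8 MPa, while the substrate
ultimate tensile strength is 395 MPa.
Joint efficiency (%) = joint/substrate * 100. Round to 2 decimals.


Efficiency = 11.8 / 395 * 100
= 2.99%

2.99


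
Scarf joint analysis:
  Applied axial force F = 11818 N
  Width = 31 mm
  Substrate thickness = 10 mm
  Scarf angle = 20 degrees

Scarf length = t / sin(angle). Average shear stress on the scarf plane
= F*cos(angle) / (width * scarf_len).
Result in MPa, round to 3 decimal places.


Scarf length = 10 / sin(20 deg) = 29.2380 mm
cos(20 deg) = 0.939693
Shear = 11818 * 0.939693 / (31 * 29.2380)
= 12.252 MPa

12.252


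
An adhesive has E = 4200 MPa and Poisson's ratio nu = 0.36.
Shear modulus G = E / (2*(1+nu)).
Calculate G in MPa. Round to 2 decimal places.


G = 4200 / (2*(1+0.36))
= 4200 / 2.72
= 1544.12 MPa

1544.12


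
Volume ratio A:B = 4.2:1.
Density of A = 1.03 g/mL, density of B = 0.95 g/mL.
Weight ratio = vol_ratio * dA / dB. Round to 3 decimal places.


Wt ratio = 4.2 * 1.03 / 0.95
= 4.554

4.554


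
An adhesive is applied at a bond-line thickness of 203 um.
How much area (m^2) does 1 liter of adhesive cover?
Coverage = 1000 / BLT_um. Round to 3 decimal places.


Coverage = 1000 / 203 = 4.926 m^2

4.926


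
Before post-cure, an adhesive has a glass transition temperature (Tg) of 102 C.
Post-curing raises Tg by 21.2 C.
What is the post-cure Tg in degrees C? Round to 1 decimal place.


Tg_post = Tg_base + delta_Tg
= 102 + 21.2
= 123.2 C

123.2


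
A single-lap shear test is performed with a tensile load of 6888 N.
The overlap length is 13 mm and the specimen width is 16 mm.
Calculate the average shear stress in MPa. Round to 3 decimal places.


Shear stress = F / (overlap * width)
= 6888 / (13 * 16)
= 6888 / 208
= 33.115 MPa

33.115


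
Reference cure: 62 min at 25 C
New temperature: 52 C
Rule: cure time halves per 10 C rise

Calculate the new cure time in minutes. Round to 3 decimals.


factor = 2^((52-25)/10) = 6.4980
t_new = 62 / 6.4980 = 9.541 min

9.541


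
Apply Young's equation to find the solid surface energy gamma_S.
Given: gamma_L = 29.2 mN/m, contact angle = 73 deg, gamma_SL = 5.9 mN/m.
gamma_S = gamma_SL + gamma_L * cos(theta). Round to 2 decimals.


theta_rad = 73 * pi/180 = 1.274090
gamma_S = 5.9 + 29.2 * cos(1.274090)
= 14.44 mN/m

14.44


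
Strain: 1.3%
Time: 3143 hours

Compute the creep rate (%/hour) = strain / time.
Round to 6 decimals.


Creep rate = 1.3 / 3143
= 0.000414 %/h

0.000414


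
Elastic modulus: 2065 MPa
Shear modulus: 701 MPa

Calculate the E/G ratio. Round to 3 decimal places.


E / G = 2065 / 701 = 2.946

2.946


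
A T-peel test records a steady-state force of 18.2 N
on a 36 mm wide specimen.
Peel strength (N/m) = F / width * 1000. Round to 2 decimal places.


Peel strength = 18.2 / 36 * 1000
= 505.56 N/m

505.56


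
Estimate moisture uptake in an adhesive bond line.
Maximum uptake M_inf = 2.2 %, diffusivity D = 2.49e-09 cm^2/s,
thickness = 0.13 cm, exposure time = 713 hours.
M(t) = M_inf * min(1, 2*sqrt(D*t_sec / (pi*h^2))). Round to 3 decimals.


Convert time: 713 h = 2566800 s
ratio = min(1, 2*sqrt(2.49e-09*2566800/(pi*0.13^2)))
= 0.693917
M(t) = 2.2 * 0.693917 = 1.527%

1.527


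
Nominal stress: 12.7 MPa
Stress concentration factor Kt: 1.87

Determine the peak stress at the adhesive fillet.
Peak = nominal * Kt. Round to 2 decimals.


Peak stress = 12.7 * 1.87
= 23.75 MPa

23.75


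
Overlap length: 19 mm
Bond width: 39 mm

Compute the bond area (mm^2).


Bond area = 19 * 39 = 741 mm^2

741


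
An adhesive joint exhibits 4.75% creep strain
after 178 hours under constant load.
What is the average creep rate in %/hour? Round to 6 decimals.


Creep rate = strain / time
= 4.75 / 178
= 0.026685 %/h

0.026685


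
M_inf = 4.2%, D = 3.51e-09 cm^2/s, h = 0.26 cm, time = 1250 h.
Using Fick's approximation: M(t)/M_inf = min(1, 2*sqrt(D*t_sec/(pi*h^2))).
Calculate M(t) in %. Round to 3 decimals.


t = 4500000 s
ratio = min(1, 2*sqrt(3.51e-09*4500000/(pi*0.0676)))
= 0.545433
M(t) = 4.2 * 0.545433 = 2.291%

2.291


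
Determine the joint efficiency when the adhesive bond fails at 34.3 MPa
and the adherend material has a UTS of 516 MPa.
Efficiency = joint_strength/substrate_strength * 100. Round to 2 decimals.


Joint efficiency = 34.3 / 516 * 100
= 6.65%

6.65


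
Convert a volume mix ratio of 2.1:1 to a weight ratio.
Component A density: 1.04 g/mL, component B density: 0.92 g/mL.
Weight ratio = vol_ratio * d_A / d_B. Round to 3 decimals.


= 2.1 * 1.04 / 0.92 = 2.374

2.374


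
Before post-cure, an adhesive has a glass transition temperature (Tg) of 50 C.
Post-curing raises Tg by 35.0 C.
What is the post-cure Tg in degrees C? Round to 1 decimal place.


Tg_post = Tg_base + delta_Tg
= 50 + 35.0
= 85.0 C

85.0


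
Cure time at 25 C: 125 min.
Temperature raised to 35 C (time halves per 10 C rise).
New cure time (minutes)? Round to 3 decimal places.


Acceleration factor = 2^(10/10) = 2.0000
New time = 125 / 2.0000 = 62.500 min

62.500


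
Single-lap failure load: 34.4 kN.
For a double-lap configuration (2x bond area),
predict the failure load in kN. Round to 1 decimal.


Failure load = 34.4 * 2 = 68.8 kN

68.8


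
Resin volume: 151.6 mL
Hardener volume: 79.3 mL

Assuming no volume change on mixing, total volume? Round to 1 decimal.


V_total = 151.6 + 79.3 = 230.9 mL

230.9


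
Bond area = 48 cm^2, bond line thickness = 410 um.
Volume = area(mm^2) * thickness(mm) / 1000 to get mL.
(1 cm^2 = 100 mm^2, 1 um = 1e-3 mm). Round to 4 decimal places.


area_mm2 = 48 * 100 = 4800
blt_mm = 410 * 1e-3 = 0.41
vol_mm3 = 4800 * 0.41 = 1968.0
vol_mL = 1968.0 / 1000 = 1.9680 mL

1.9680


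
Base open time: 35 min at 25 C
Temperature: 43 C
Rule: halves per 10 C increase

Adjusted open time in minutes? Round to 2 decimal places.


Acceleration = 2^((43-25)/10) = 3.4822
Open time = 35 / 3.4822 = 10.05 min

10.05


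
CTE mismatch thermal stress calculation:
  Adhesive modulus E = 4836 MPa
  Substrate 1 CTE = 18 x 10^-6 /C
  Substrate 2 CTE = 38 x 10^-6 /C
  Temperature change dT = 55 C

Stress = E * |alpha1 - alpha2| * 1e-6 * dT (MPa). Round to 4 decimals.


delta_alpha = |18 - 38| = 20 x 10^-6/C
Stress = 4836 * 20e-6 * 55
= 5.3196 MPa

5.3196


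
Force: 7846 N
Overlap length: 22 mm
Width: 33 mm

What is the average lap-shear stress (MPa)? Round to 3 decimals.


Average shear stress = F / (overlap * width)
= 7846 / (22 * 33)
= 10.807 MPa

10.807


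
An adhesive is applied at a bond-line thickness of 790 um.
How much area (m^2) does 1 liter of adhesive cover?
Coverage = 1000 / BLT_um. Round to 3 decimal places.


Coverage = 1000 / 790 = 1.266 m^2

1.266


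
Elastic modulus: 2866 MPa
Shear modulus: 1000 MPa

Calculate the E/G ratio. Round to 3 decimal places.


E / G = 2866 / 1000 = 2.866

2.866


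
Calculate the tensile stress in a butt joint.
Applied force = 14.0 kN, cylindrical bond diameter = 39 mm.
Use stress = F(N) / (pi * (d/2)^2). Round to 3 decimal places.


A = pi * 19.5^2 = 1194.5906 mm^2
sigma = 14000.0 / 1194.5906 = 11.719 MPa

11.719


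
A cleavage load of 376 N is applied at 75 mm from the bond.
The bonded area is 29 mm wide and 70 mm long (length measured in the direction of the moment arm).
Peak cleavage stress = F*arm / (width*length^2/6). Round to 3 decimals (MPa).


Moment = 376 * 75 = 28200 N*mm
Section modulus = 29 * 4900 / 6 = 142100 / 6 mm^3
Stress = 28200 / (142100 / 6) = 169200 / 142100
= 1.191 MPa

1.191


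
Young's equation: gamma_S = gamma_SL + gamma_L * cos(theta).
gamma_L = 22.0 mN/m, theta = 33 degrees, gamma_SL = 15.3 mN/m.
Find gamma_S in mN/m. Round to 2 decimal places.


cos(33 deg) = 0.838671
gamma_S = 15.3 + 22.0 * 0.838671
= 33.75 mN/m

33.75


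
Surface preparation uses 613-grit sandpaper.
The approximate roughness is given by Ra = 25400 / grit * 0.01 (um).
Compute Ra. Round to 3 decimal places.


Ra = 25400 / 613 * 0.01
= 254 / 613
= 0.414 um

0.414


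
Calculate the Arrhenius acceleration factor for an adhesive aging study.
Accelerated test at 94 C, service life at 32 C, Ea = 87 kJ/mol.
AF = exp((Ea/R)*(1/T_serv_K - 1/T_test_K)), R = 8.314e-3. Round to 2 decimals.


T_test = 367.15 K, T_serv = 305.15 K
Ea/R = 87 / 0.008314 = 10464.28
AF = exp(10464.28 * (1/305.15 - 1/367.15))
= 327.30

327.30


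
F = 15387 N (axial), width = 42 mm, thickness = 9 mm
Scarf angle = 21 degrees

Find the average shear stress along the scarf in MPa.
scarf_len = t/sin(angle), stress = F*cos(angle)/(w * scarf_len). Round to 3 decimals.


scarf_len = 9/sin(21 deg) = 25.1139
cos(21 deg) = 0.933580
stress = 15387*0.933580/(42*25.1139) = 13.619 MPa

13.619


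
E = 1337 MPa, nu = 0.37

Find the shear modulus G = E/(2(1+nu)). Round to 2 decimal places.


G = 1337 / (2 * 1.37)
= 487.96 MPa

487.96


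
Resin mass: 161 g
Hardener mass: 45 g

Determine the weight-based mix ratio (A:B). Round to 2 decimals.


Ratio = 161 / 45 = 3.58

3.58


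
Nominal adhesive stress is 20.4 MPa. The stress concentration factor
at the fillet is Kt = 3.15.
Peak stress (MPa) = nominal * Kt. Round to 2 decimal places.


Peak = 20.4 * 3.15 = 64.26 MPa

64.26


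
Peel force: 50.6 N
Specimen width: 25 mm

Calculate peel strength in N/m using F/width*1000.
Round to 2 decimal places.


Peel strength = 50.6 / 25 * 1000 = 2024.00 N/m

2024.00


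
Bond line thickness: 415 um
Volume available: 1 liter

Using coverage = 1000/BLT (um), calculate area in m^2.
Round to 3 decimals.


1 L = 1e6 mm^3, thickness = 415 um = 0.415 mm
Area = 1e6 / 0.415 mm^2 = (1e6 / 0.415) / 1e6 m^2 = 1000 / 415 m^2
= 2.410 m^2

2.410


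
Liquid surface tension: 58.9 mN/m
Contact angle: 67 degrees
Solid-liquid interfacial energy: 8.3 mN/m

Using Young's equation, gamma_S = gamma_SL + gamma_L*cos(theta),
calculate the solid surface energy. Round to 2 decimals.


gamma_S = 8.3 + 58.9 * cos(67)
= 31.31 mN/m

31.31


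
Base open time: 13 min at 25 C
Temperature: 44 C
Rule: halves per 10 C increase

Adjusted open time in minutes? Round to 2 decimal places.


Acceleration = 2^((44-25)/10) = 3.7321
Open time = 13 / 3.7321 = 3.48 min

3.48


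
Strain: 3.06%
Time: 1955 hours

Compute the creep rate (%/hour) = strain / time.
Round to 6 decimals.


Creep rate = 3.06 / 1955
= 0.001565 %/h

0.001565


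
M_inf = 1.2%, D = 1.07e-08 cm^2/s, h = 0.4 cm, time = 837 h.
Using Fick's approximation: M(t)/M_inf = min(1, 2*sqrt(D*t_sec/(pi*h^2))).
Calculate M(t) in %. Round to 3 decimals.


t = 3013200 s
ratio = min(1, 2*sqrt(1.07e-08*3013200/(pi*0.1600)))
= 0.506525
M(t) = 1.2 * 0.506525 = 0.608%

0.608


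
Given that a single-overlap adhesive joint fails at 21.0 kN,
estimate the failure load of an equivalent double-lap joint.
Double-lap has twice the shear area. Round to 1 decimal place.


Double-lap factor = 2
Expected load = 21.0 * 2 = 42.0 kN

42.0


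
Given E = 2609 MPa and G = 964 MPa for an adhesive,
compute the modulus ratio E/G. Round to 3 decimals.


E/G ratio = 2609 / 964 = 2.706

2.706
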